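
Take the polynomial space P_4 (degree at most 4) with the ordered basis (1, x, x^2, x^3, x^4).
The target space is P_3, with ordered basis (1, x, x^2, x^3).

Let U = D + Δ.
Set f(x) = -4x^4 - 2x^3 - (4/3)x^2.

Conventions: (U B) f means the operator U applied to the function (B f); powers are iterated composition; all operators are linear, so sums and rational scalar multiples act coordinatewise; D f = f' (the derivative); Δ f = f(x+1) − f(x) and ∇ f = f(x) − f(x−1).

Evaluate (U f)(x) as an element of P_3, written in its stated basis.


the image equals g(x) = -32x^3 - 36x^2 - (82/3)x - 22/3

D f = -16x^3 - 6x^2 - (8/3)x
Δ f = -16x^3 - 30x^2 - (74/3)x - 22/3
(D + Δ) f = -32x^3 - 36x^2 - (82/3)x - 22/3


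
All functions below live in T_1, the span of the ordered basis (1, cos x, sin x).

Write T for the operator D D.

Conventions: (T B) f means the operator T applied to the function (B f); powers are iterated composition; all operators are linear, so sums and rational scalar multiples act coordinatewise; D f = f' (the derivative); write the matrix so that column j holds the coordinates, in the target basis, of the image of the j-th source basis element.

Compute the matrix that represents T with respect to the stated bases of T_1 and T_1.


image of 1: 0
image of cos x: -cos x
image of sin x: -sin x
each image's coordinates form column j of the matrix

the matrix is [[0, 0, 0]; [0, -1, 0]; [0, 0, -1]] (rows listed top to bottom)


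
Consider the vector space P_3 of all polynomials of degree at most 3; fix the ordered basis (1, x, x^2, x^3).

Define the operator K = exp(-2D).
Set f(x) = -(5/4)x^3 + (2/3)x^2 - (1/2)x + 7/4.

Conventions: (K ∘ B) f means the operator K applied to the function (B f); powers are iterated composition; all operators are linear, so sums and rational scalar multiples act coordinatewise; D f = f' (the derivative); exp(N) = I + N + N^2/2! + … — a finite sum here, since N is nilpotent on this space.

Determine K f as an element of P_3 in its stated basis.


order-1 term: (15/2)x^2 - (8/3)x + 1
order-2 term: -15x + 8/3
order-3 term: 10
the series for exp(-2D) f terminates at order 3
exp(-2D) f = -(5/4)x^3 + (49/6)x^2 - (109/6)x + 185/12

g(x) = -(5/4)x^3 + (49/6)x^2 - (109/6)x + 185/12


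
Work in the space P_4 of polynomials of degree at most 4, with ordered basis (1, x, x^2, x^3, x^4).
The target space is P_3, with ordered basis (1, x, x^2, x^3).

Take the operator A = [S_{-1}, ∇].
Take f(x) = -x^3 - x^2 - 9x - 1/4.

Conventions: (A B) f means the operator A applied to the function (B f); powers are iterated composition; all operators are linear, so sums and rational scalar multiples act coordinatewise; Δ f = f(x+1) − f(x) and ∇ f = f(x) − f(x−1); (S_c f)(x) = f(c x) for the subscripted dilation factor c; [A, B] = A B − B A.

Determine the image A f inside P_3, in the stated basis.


the image equals g(x) = -6x^2 + 4x - 20

∇ f = -3x^2 + x - 9
S_{-1} ∇ f = -3x^2 - x - 9
S_{-1} f = x^3 - x^2 + 9x - 1/4
∇ S_{-1} f = 3x^2 - 5x + 11
[S_{-1}, ∇] f = -6x^2 + 4x - 20


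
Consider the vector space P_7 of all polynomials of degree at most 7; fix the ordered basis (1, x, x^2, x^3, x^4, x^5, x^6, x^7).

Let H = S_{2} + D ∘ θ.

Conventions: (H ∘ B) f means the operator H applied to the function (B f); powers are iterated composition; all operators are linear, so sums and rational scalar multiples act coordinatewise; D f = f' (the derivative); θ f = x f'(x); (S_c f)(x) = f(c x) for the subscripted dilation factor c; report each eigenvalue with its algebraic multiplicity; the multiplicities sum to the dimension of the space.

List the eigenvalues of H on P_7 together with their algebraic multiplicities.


λ = 1 (multiplicity 1), λ = 2 (multiplicity 1), λ = 4 (multiplicity 1), λ = 8 (multiplicity 1), λ = 16 (multiplicity 1), λ = 32 (multiplicity 1), λ = 64 (multiplicity 1), λ = 128 (multiplicity 1)

image of 1: 1
image of x: 2x + 1
image of x^2: 4x^2 + 4x
image of x^3: 8x^3 + 9x^2
image of x^4: 16x^4 + 16x^3
image of x^5: 32x^5 + 25x^4
image of x^6: 64x^6 + 36x^5
image of x^7: 128x^7 + 49x^6
the matrix is upper triangular; its diagonal is (1, 2, 4, 8, 16, 32, 64, 128)
for a triangular matrix the eigenvalues are the diagonal entries, with algebraic multiplicity their repetition count


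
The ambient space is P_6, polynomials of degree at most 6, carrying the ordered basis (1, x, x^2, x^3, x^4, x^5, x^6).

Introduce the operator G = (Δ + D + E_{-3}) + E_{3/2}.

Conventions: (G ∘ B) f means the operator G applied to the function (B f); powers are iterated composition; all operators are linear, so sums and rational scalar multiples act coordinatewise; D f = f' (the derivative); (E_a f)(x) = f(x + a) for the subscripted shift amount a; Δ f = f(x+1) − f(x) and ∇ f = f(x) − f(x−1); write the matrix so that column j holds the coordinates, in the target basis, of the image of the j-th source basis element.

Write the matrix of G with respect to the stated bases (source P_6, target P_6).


the matrix is [[2, 1/2, 49/4, -181/8, 1393/16, -7501/32, 47449/64]; [0, 2, 1, 147/4, -181/2, 6965/16, -22503/16]; [0, 0, 2, 3/2, 147/2, -905/4, 20895/16]; [0, 0, 0, 2, 2, 245/2, -905/2]; [0, 0, 0, 0, 2, 5/2, 735/4]; [0, 0, 0, 0, 0, 2, 3]; [0, 0, 0, 0, 0, 0, 2]] (rows listed top to bottom)

image of 1: 2
image of x: 2x + 1/2
image of x^2: 2x^2 + x + 49/4
image of x^3: 2x^3 + (3/2)x^2 + (147/4)x - 181/8
image of x^4: 2x^4 + 2x^3 + (147/2)x^2 - (181/2)x + 1393/16
image of x^5: 2x^5 + (5/2)x^4 + (245/2)x^3 - (905/4)x^2 + (6965/16)x - 7501/32
image of x^6: 2x^6 + 3x^5 + (735/4)x^4 - (905/2)x^3 + (20895/16)x^2 - (22503/16)x + 47449/64
each image's coordinates form column j of the matrix


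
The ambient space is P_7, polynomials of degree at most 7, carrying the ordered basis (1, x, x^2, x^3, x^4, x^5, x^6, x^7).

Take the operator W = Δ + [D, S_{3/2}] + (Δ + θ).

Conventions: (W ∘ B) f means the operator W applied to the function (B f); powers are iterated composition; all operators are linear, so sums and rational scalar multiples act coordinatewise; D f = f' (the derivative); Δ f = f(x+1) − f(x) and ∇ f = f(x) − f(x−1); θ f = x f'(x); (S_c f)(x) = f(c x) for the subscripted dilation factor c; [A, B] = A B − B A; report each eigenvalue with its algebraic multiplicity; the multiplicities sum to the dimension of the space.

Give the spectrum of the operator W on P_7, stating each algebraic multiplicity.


image of 1: 0
image of x: x + 5/2
image of x^2: 2x^2 + (11/2)x + 2
image of x^3: 3x^3 + (75/8)x^2 + 6x + 2
image of x^4: 4x^4 + (59/4)x^3 + 12x^2 + 8x + 2
image of x^5: 5x^5 + (725/32)x^4 + 20x^3 + 20x^2 + 10x + 2
image of x^6: 6x^6 + (1113/32)x^5 + 30x^4 + 40x^3 + 30x^2 + 12x + 2
image of x^7: 7x^7 + (6895/128)x^6 + 42x^5 + 70x^4 + 70x^3 + 42x^2 + 14x + 2
the matrix is upper triangular; its diagonal is (0, 1, 2, 3, 4, 5, 6, 7)
for a triangular matrix the eigenvalues are the diagonal entries, with algebraic multiplicity their repetition count

λ = 0 (multiplicity 1), λ = 1 (multiplicity 1), λ = 2 (multiplicity 1), λ = 3 (multiplicity 1), λ = 4 (multiplicity 1), λ = 5 (multiplicity 1), λ = 6 (multiplicity 1), λ = 7 (multiplicity 1)


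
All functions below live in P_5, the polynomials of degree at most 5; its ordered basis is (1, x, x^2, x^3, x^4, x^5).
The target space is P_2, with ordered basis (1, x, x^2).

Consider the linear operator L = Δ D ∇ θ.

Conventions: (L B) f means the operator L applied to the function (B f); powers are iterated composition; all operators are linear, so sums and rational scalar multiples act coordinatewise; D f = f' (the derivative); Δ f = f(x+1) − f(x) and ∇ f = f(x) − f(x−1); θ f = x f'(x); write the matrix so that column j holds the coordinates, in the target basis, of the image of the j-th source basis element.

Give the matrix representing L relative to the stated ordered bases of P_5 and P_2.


the matrix is [[0, 0, 0, 18, 0, 50]; [0, 0, 0, 0, 96, 0]; [0, 0, 0, 0, 0, 300]] (rows listed top to bottom)

image of 1: 0
image of x: 0
image of x^2: 0
image of x^3: 18
image of x^4: 96x
image of x^5: 300x^2 + 50
each image's coordinates form column j of the matrix


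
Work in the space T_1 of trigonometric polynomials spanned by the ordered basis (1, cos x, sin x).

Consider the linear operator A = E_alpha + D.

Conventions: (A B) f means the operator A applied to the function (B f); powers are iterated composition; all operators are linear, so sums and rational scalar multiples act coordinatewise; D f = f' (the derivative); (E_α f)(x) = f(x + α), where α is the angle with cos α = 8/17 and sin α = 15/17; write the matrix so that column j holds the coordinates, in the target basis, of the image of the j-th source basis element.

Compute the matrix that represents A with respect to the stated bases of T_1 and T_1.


image of 1: 1
image of cos x: (8/17)cos x - (32/17)sin x
image of sin x: (32/17)cos x + (8/17)sin x
each image's coordinates form column j of the matrix

the matrix is [[1, 0, 0]; [0, 8/17, 32/17]; [0, -32/17, 8/17]] (rows listed top to bottom)


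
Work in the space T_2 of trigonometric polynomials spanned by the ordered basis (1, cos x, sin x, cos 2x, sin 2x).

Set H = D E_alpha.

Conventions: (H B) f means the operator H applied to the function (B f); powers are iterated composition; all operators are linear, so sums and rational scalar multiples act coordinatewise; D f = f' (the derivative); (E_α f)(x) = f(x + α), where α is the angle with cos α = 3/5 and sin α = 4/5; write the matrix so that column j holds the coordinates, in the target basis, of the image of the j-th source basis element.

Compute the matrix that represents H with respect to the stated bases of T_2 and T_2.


the matrix is [[0, 0, 0, 0, 0]; [0, -4/5, 3/5, 0, 0]; [0, -3/5, -4/5, 0, 0]; [0, 0, 0, -48/25, -14/25]; [0, 0, 0, 14/25, -48/25]] (rows listed top to bottom)

image of 1: 0
image of cos x: -(4/5)cos x - (3/5)sin x
image of sin x: (3/5)cos x - (4/5)sin x
image of cos 2x: -(48/25)cos 2x + (14/25)sin 2x
image of sin 2x: -(14/25)cos 2x - (48/25)sin 2x
each image's coordinates form column j of the matrix


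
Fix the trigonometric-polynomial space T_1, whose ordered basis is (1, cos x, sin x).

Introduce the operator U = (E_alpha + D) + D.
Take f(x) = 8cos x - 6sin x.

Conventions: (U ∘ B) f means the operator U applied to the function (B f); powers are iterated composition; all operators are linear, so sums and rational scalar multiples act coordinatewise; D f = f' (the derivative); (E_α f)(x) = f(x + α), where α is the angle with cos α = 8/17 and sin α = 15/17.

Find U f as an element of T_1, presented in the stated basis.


the result is g(x) = -(230/17)cos x - (440/17)sin x

E_alpha f = -(26/17)cos x - (168/17)sin x
D f = -6cos x - 8sin x
(E_alpha + D) f = -(128/17)cos x - (304/17)sin x
D f = -6cos x - 8sin x
((E_alpha + D) + D) f = -(230/17)cos x - (440/17)sin x


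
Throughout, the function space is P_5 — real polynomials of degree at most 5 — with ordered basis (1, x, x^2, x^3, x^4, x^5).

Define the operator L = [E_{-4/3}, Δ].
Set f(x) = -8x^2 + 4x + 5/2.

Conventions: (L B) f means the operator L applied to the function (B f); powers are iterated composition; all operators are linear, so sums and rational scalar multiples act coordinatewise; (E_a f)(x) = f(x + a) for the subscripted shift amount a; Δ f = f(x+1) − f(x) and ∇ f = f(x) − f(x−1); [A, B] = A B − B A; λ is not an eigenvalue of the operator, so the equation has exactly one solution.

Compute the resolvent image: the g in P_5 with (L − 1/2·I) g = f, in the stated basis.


write g with unknown coordinates in the stated basis and equate coefficients in (L − 1/2·I) g = f
solving from the highest basis element down gives g = 16x^2 - 8x - 5
check: L g = 0
so L g − 1/2·g = -8x^2 + 4x + 5/2 = f ✓

the result is g(x) = 16x^2 - 8x - 5


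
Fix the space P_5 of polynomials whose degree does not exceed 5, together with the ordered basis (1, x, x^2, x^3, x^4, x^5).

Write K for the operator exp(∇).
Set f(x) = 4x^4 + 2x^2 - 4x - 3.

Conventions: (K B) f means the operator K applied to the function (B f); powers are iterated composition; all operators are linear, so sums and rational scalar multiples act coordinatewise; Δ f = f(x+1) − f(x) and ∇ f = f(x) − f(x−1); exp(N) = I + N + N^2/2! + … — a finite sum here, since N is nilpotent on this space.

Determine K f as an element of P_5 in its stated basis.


g(x) = 4x^4 + 16x^3 + 2x^2 - 16x - 3

order-1 term: 16x^3 - 24x^2 + 20x - 10
order-2 term: 24x^2 - 48x + 30
order-3 term: 16x - 24
order-4 term: 4
the series for exp(∇) f terminates at order 4
exp(∇) f = 4x^4 + 16x^3 + 2x^2 - 16x - 3


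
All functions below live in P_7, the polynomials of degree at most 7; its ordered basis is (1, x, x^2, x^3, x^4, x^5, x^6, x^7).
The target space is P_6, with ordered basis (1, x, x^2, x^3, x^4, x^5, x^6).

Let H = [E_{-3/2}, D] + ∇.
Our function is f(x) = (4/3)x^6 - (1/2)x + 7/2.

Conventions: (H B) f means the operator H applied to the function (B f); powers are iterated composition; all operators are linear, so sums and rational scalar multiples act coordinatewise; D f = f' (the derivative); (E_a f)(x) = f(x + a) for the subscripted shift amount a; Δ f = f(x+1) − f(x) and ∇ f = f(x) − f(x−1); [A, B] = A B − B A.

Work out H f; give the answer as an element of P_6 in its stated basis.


the image equals g(x) = 8x^5 - 20x^4 + (80/3)x^3 - 20x^2 + 8x - 11/6

D f = 8x^5 - 1/2
E_{-3/2} D f = 8x^5 - 60x^4 + 180x^3 - 270x^2 + (405/2)x - 245/4
E_{-3/2} f = (4/3)x^6 - 12x^5 + 45x^4 - 90x^3 + (405/4)x^2 - (245/4)x + 311/16
D E_{-3/2} f = 8x^5 - 60x^4 + 180x^3 - 270x^2 + (405/2)x - 245/4
[E_{-3/2}, D] f = 0
∇ f = 8x^5 - 20x^4 + (80/3)x^3 - 20x^2 + 8x - 11/6
([E_{-3/2}, D] + ∇) f = 8x^5 - 20x^4 + (80/3)x^3 - 20x^2 + 8x - 11/6


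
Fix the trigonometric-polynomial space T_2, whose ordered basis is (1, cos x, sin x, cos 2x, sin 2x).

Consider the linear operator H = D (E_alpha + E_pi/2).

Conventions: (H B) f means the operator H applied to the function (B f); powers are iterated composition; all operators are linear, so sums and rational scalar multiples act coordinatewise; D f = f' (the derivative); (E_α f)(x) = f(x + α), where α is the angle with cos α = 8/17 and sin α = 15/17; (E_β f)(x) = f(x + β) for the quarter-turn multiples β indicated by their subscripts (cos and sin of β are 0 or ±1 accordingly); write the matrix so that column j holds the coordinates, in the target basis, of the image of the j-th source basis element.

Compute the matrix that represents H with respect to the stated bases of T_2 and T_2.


image of 1: 0
image of cos x: -(32/17)cos x - (8/17)sin x
image of sin x: (8/17)cos x - (32/17)sin x
image of cos 2x: -(480/289)cos 2x + (900/289)sin 2x
image of sin 2x: -(900/289)cos 2x - (480/289)sin 2x
each image's coordinates form column j of the matrix

the matrix is [[0, 0, 0, 0, 0]; [0, -32/17, 8/17, 0, 0]; [0, -8/17, -32/17, 0, 0]; [0, 0, 0, -480/289, -900/289]; [0, 0, 0, 900/289, -480/289]] (rows listed top to bottom)


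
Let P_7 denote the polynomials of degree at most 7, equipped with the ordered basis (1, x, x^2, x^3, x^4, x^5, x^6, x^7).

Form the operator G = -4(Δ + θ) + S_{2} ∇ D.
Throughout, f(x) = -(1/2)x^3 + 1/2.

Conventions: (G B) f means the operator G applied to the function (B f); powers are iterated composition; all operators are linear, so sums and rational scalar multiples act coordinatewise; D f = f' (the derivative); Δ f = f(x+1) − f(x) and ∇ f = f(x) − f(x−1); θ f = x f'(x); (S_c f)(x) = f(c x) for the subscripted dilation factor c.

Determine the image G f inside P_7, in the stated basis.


g(x) = 6x^3 + 6x^2 + 7/2

Δ f = -(3/2)x^2 - (3/2)x - 1/2
θ f = -(3/2)x^3
(Δ + θ) f = -(3/2)x^3 - (3/2)x^2 - (3/2)x - 1/2
(-4(Δ + θ)) f = 6x^3 + 6x^2 + 6x + 2
D f = -(3/2)x^2
∇ D f = -3x + 3/2
S_{2} (∇ D) f = -6x + 3/2
(-4(Δ + θ) + S_{2} ∇ D) f = 6x^3 + 6x^2 + 7/2


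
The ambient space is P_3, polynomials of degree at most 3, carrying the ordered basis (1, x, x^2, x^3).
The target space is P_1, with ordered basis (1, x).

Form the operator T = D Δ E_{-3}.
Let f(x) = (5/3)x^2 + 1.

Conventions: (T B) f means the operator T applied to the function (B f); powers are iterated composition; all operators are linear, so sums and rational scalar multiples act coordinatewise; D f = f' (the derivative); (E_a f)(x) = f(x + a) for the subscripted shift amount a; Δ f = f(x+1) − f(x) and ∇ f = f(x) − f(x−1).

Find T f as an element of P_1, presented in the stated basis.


E_{-3} f = (5/3)x^2 - 10x + 16
Δ E_{-3} f = (10/3)x - 25/3
D Δ E_{-3} f = 10/3

the result is g(x) = 10/3


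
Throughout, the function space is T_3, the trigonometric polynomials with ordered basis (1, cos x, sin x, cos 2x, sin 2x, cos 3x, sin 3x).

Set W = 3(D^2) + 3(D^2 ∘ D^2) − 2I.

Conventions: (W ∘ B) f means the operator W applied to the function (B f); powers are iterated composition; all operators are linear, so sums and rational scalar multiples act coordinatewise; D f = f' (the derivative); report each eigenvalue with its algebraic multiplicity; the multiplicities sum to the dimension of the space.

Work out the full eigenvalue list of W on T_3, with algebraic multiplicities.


λ = -2 (multiplicity 3), λ = 34 (multiplicity 2), λ = 214 (multiplicity 2)

image of 1: -2
image of cos x: -2cos x
image of sin x: -2sin x
image of cos 2x: 34cos 2x
image of sin 2x: 34sin 2x
image of cos 3x: 214cos 3x
image of sin 3x: 214sin 3x
the matrix is diagonal; its diagonal is (-2, -2, -2, 34, 34, 214, 214)
for a triangular matrix the eigenvalues are the diagonal entries, with algebraic multiplicity their repetition count


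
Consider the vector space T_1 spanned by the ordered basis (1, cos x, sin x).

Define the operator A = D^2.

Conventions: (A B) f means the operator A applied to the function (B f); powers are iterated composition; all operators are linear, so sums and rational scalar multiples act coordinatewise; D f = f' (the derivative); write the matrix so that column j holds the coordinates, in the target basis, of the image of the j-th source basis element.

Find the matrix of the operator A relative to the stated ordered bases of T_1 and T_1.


image of 1: 0
image of cos x: -cos x
image of sin x: -sin x
each image's coordinates form column j of the matrix

the matrix is [[0, 0, 0]; [0, -1, 0]; [0, 0, -1]] (rows listed top to bottom)


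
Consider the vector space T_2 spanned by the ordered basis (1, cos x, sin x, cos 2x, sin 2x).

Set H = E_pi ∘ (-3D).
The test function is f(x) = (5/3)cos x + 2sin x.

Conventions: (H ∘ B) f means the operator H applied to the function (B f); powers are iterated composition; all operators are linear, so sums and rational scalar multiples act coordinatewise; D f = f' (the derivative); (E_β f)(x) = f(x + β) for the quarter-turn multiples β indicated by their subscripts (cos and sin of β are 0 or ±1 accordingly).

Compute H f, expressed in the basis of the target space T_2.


g(x) = 6cos x - 5sin x

D f = 2cos x - (5/3)sin x
(-3D) f = -6cos x + 5sin x
E_pi (-3D) f = 6cos x - 5sin x


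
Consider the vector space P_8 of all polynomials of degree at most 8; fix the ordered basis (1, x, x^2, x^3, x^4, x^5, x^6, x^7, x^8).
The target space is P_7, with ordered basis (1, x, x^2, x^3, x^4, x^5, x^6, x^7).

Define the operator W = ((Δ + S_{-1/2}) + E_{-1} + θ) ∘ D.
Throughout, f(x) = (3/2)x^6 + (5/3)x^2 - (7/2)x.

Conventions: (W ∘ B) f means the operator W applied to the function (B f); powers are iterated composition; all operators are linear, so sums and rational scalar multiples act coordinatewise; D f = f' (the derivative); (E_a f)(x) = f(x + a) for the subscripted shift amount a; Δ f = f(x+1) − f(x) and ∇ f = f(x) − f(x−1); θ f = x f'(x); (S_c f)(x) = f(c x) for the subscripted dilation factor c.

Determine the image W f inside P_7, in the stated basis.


the result is g(x) = (1719/32)x^5 + 180x^3 + 95x - 7

D f = 9x^5 + (10/3)x - 7/2
Δ D f = 45x^4 + 90x^3 + 90x^2 + 45x + 37/3
S_{-1/2} D f = -(9/32)x^5 - (5/3)x - 7/2
(Δ + S_{-1/2}) D f = -(9/32)x^5 + 45x^4 + 90x^3 + 90x^2 + (130/3)x + 53/6
E_{-1} D f = 9x^5 - 45x^4 + 90x^3 - 90x^2 + (145/3)x - 95/6
θ D f = 45x^5 + (10/3)x
((Δ + S_{-1/2}) + E_{-1} + θ) D f = (1719/32)x^5 + 180x^3 + 95x - 7


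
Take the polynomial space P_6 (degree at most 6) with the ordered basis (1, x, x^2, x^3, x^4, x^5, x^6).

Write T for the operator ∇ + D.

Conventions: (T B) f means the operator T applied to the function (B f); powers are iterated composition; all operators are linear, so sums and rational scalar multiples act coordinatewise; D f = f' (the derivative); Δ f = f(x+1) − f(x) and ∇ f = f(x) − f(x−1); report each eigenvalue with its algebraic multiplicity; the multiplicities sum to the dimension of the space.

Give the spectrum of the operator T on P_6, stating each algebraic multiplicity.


λ = 0 (multiplicity 7)

image of 1: 0
image of x: 2
image of x^2: 4x - 1
image of x^3: 6x^2 - 3x + 1
image of x^4: 8x^3 - 6x^2 + 4x - 1
image of x^5: 10x^4 - 10x^3 + 10x^2 - 5x + 1
image of x^6: 12x^5 - 15x^4 + 20x^3 - 15x^2 + 6x - 1
the matrix is upper triangular; its diagonal is (0, 0, 0, 0, 0, 0, 0)
for a triangular matrix the eigenvalues are the diagonal entries, with algebraic multiplicity their repetition count


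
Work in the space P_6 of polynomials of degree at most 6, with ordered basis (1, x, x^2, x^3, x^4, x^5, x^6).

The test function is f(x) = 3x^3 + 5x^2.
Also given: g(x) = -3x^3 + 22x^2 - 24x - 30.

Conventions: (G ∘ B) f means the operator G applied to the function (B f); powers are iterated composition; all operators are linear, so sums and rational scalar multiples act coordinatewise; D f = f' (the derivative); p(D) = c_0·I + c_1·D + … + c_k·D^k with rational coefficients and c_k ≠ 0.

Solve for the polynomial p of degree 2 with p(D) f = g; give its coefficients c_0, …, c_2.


D^0 f = 3x^3 + 5x^2
D^1 f = 9x^2 + 10x
D^2 f = 18x + 10
matching coefficients of g against c_0 f + c_1 Df + … from the top degree down determines the c_i
solution: c_0 = -1, c_1 = 3, c_2 = -3

p(D) = -I + 3·D − 3·D^2, i.e. c_0 = -1, c_1 = 3, c_2 = -3


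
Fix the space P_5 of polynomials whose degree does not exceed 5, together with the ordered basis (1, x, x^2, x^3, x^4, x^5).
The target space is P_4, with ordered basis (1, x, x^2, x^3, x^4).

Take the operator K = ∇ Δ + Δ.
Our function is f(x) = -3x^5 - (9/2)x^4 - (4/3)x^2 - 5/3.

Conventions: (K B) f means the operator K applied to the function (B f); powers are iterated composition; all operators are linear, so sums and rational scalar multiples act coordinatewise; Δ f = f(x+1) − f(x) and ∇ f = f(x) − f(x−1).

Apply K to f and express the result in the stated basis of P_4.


Δ f = -15x^4 - 48x^3 - 57x^2 - (107/3)x - 53/6
∇ Δ f = -60x^3 - 54x^2 - 30x - 35/3
Δ f = -15x^4 - 48x^3 - 57x^2 - (107/3)x - 53/6
(∇ Δ + Δ) f = -15x^4 - 108x^3 - 111x^2 - (197/3)x - 41/2

the image equals g(x) = -15x^4 - 108x^3 - 111x^2 - (197/3)x - 41/2


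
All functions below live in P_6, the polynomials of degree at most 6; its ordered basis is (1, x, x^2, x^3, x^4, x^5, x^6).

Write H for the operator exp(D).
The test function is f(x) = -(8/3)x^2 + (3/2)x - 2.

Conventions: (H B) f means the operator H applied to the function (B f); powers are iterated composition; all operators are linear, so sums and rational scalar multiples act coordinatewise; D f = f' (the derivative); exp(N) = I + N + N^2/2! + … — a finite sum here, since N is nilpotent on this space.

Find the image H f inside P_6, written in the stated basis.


order-1 term: -(16/3)x + 3/2
order-2 term: -8/3
the series for exp(D) f terminates at order 2
exp(D) f = -(8/3)x^2 - (23/6)x - 19/6

the result is g(x) = -(8/3)x^2 - (23/6)x - 19/6


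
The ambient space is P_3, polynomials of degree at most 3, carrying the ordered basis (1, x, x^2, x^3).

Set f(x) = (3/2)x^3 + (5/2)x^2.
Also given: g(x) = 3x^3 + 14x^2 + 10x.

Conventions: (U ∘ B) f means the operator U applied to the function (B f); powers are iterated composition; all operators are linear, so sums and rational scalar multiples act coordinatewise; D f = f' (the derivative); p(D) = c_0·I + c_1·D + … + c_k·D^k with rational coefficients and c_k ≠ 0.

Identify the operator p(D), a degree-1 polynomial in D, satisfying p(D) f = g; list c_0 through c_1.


D^0 f = (3/2)x^3 + (5/2)x^2
D^1 f = (9/2)x^2 + 5x
matching coefficients of g against c_0 f + c_1 Df + … from the top degree down determines the c_i
solution: c_0 = 2, c_1 = 2

p(D) = 2·I + 2·D, i.e. c_0 = 2, c_1 = 2


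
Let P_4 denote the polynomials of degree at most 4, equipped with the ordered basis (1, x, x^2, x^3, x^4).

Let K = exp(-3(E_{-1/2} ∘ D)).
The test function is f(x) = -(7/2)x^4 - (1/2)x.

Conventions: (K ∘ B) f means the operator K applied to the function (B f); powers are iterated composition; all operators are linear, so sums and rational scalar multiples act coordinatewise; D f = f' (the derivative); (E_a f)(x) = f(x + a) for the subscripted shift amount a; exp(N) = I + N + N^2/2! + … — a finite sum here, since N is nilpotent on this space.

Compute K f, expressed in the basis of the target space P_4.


the image equals g(x) = -(7/2)x^4 + 42x^3 - 252x^2 + 787x - 4173/4

order-1 term: 42x^3 - 63x^2 + (63/2)x - 15/4
order-2 term: -189x^2 + 378x - 189
order-3 term: 378x - 567
order-4 term: -567/2
the series for exp(-3(E_{-1/2} ∘ D)) f terminates at order 4
exp(-3(E_{-1/2} ∘ D)) f = -(7/2)x^4 + 42x^3 - 252x^2 + 787x - 4173/4


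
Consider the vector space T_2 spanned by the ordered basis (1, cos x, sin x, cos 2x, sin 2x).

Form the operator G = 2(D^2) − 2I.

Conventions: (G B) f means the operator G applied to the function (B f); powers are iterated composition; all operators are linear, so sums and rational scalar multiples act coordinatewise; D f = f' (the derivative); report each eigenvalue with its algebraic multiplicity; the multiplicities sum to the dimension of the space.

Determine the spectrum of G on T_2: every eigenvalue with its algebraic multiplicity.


λ = -10 (multiplicity 2), λ = -4 (multiplicity 2), λ = -2 (multiplicity 1)

image of 1: -2
image of cos x: -4cos x
image of sin x: -4sin x
image of cos 2x: -10cos 2x
image of sin 2x: -10sin 2x
the matrix is diagonal; its diagonal is (-2, -4, -4, -10, -10)
for a triangular matrix the eigenvalues are the diagonal entries, with algebraic multiplicity their repetition count


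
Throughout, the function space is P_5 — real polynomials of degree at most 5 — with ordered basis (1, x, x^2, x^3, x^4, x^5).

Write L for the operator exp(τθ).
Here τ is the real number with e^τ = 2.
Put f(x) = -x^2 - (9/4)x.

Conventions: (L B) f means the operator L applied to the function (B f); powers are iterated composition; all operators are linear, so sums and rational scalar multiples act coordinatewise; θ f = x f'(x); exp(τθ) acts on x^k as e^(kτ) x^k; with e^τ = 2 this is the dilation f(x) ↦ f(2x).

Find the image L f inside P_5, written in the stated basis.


exp(τθ) x^k = e^(kτ) x^k; with e^τ = 2 this sends x^k to 2^k x^k
x ↦ 2 x
x^2 ↦ 4 x^2
applying this coordinatewise to f: exp(τθ) f = -4x^2 - (9/2)x

g(x) = -4x^2 - (9/2)x


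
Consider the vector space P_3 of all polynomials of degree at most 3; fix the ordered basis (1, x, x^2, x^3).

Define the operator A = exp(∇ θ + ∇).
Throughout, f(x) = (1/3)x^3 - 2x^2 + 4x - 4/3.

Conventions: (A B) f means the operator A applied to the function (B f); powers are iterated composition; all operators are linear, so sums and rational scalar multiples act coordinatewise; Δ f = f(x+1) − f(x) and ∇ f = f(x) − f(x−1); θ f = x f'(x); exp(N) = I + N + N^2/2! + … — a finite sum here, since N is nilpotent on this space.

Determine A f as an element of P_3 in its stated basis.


the image equals g(x) = (1/3)x^3 + 2x^2

order-1 term: 4x^2 - 16x + 46/3
order-2 term: 12x - 22
order-3 term: 8
the series for exp(∇ θ + ∇) f terminates at order 3
exp(∇ θ + ∇) f = (1/3)x^3 + 2x^2


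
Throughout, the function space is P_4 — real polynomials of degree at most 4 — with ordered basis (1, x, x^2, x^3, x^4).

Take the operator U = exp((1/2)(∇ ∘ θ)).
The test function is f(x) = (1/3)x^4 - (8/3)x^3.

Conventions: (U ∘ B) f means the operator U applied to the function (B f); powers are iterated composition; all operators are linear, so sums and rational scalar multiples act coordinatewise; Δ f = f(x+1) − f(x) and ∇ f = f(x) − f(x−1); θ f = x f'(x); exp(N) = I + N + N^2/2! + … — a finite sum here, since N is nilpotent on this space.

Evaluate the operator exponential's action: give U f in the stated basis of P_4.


order-1 term: (8/3)x^3 - 16x^2 + (44/3)x - 14/3
order-2 term: 6x^2 - 22x + 41/3
order-3 term: 4x - 17/3
order-4 term: 1/2
the series for exp((1/2)(∇ ∘ θ)) f terminates at order 4
exp((1/2)(∇ ∘ θ)) f = (1/3)x^4 - 10x^2 - (10/3)x + 23/6

the result is g(x) = (1/3)x^4 - 10x^2 - (10/3)x + 23/6


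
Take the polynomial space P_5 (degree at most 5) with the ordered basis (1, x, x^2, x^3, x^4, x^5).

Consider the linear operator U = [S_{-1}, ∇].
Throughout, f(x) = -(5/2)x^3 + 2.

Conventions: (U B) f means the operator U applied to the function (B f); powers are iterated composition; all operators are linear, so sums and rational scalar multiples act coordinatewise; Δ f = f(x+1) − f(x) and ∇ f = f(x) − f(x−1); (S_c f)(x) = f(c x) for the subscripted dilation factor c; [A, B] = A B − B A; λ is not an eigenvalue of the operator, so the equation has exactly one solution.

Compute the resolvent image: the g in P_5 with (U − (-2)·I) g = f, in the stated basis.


write g with unknown coordinates in the stated basis and equate coefficients in (U − (-2)·I) g = f
solving from the highest basis element down gives g = -(5/4)x^3 + (15/4)x^2 + (15/2)x - 21/4
check: U g = -(15/2)x^2 - 15x + 25/2
so U g − (-2)·g = -(5/2)x^3 + 2 = f ✓

the result is g(x) = -(5/4)x^3 + (15/4)x^2 + (15/2)x - 21/4


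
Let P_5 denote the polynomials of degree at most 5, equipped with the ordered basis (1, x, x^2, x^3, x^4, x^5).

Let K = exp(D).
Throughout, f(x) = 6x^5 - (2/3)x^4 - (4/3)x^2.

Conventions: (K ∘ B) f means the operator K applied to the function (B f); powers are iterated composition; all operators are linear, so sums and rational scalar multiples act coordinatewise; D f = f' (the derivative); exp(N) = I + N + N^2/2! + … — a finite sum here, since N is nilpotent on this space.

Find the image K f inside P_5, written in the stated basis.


the result is g(x) = 6x^5 + (88/3)x^4 + (172/3)x^3 + (164/3)x^2 + (74/3)x + 4

order-1 term: 30x^4 - (8/3)x^3 - (8/3)x
order-2 term: 60x^3 - 4x^2 - 4/3
order-3 term: 60x^2 - (8/3)x
order-4 term: 30x - 2/3
order-5 term: 6
the series for exp(D) f terminates at order 5
exp(D) f = 6x^5 + (88/3)x^4 + (172/3)x^3 + (164/3)x^2 + (74/3)x + 4


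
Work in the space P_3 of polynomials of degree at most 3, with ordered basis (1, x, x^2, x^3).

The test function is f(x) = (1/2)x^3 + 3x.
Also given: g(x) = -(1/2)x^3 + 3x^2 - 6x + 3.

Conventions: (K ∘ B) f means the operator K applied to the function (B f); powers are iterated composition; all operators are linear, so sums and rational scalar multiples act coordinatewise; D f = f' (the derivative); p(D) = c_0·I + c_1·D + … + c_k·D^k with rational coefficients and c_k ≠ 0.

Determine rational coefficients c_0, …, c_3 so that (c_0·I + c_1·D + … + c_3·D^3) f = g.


p(D) = -I + 2·D − D^2 − D^3, i.e. c_0 = -1, c_1 = 2, c_2 = -1, c_3 = -1

D^0 f = (1/2)x^3 + 3x
D^1 f = (3/2)x^2 + 3
D^2 f = 3x
D^3 f = 3
matching coefficients of g against c_0 f + c_1 Df + … from the top degree down determines the c_i
solution: c_0 = -1, c_1 = 2, c_2 = -1, c_3 = -1


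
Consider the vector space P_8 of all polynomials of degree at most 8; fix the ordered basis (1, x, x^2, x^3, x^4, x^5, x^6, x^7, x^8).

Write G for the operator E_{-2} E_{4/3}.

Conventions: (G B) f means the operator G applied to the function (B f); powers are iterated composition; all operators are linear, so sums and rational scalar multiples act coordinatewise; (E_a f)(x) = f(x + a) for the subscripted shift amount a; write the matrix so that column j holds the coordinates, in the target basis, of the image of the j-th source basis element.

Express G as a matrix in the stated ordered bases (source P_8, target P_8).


image of 1: 1
image of x: x - 2/3
image of x^2: x^2 - (4/3)x + 4/9
image of x^3: x^3 - 2x^2 + (4/3)x - 8/27
image of x^4: x^4 - (8/3)x^3 + (8/3)x^2 - (32/27)x + 16/81
image of x^5: x^5 - (10/3)x^4 + (40/9)x^3 - (80/27)x^2 + (80/81)x - 32/243
image of x^6: x^6 - 4x^5 + (20/3)x^4 - (160/27)x^3 + (80/27)x^2 - (64/81)x + 64/729
image of x^7: x^7 - (14/3)x^6 + (28/3)x^5 - (280/27)x^4 + (560/81)x^3 - (224/81)x^2 + (448/729)x - 128/2187
image of x^8: x^8 - (16/3)x^7 + (112/9)x^6 - (448/27)x^5 + (1120/81)x^4 - (1792/243)x^3 + (1792/729)x^2 - (1024/2187)x + 256/6561
each image's coordinates form column j of the matrix

the matrix is [[1, -2/3, 4/9, -8/27, 16/81, -32/243, 64/729, -128/2187, 256/6561]; [0, 1, -4/3, 4/3, -32/27, 80/81, -64/81, 448/729, -1024/2187]; [0, 0, 1, -2, 8/3, -80/27, 80/27, -224/81, 1792/729]; [0, 0, 0, 1, -8/3, 40/9, -160/27, 560/81, -1792/243]; [0, 0, 0, 0, 1, -10/3, 20/3, -280/27, 1120/81]; [0, 0, 0, 0, 0, 1, -4, 28/3, -448/27]; [0, 0, 0, 0, 0, 0, 1, -14/3, 112/9]; [0, 0, 0, 0, 0, 0, 0, 1, -16/3]; [0, 0, 0, 0, 0, 0, 0, 0, 1]] (rows listed top to bottom)


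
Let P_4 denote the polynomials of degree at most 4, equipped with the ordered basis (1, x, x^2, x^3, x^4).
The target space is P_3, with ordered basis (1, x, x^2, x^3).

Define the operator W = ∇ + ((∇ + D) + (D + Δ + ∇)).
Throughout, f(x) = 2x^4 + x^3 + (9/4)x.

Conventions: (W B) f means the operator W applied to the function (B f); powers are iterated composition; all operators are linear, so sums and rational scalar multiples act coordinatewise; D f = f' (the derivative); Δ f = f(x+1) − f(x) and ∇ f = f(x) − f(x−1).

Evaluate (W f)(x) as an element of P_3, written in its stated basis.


the image equals g(x) = 48x^3 - 6x^2 + 26x + 27/2

∇ f = 8x^3 - 9x^2 + 5x + 5/4
∇ f = 8x^3 - 9x^2 + 5x + 5/4
D f = 8x^3 + 3x^2 + 9/4
(∇ + D) f = 16x^3 - 6x^2 + 5x + 7/2
D f = 8x^3 + 3x^2 + 9/4
Δ f = 8x^3 + 15x^2 + 11x + 21/4
∇ f = 8x^3 - 9x^2 + 5x + 5/4
(D + Δ + ∇) f = 24x^3 + 9x^2 + 16x + 35/4
((∇ + D) + (D + Δ + ∇)) f = 40x^3 + 3x^2 + 21x + 49/4
(∇ + ((∇ + D) + (D + Δ + ∇))) f = 48x^3 - 6x^2 + 26x + 27/2


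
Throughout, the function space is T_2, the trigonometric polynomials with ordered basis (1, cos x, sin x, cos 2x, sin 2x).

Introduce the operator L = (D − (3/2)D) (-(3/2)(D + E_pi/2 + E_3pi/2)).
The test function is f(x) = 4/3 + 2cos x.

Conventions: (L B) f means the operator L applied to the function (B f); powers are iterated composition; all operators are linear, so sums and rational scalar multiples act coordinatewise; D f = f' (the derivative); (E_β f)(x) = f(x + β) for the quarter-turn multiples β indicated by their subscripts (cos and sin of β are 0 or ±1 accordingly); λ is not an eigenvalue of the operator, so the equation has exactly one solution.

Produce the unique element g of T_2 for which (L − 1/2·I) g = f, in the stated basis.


g(x) = -8/3 - (8/5)cos x

write g with unknown coordinates in the stated basis and equate coefficients in (L − 1/2·I) g = f
solving from the highest basis element down gives g = -8/3 - (8/5)cos x
check: L g = (6/5)cos x
so L g − 1/2·g = 4/3 + 2cos x = f ✓


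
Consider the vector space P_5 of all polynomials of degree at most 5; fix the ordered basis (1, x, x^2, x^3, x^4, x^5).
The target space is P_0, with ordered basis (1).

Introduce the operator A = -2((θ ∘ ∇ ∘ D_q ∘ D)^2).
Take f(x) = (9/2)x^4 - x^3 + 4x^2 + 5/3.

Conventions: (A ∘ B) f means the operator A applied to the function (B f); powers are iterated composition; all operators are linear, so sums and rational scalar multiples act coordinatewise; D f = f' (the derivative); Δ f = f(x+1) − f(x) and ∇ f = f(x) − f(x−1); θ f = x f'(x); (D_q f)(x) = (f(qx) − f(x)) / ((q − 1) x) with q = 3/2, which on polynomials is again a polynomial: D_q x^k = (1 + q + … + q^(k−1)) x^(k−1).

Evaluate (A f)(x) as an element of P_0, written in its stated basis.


D f = 18x^3 - 3x^2 + 8x
D_q D f = (171/2)x^2 - (15/2)x + 8
∇ D_q D f = 171x - 93
θ (∇ ∘ D_q ∘ D) f = 171x
D (θ ∘ ∇ ∘ D_q ∘ D) f = 171
D_q D (θ ∘ ∇ ∘ D_q ∘ D) f = 0
∇ D_q D (θ ∘ ∇ ∘ D_q ∘ D) f = 0
θ (∇ ∘ D_q ∘ D) (θ ∘ ∇ ∘ D_q ∘ D) f = 0
(-2((θ ∘ ∇ ∘ D_q ∘ D)^2)) f = 0

the result is g(x) = 0


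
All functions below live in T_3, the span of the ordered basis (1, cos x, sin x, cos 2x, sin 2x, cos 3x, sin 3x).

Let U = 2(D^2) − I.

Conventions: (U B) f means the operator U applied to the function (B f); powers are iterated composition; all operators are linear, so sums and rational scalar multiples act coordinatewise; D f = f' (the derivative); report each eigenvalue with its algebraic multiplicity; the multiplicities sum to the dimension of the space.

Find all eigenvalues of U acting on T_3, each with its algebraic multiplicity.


image of 1: -1
image of cos x: -3cos x
image of sin x: -3sin x
image of cos 2x: -9cos 2x
image of sin 2x: -9sin 2x
image of cos 3x: -19cos 3x
image of sin 3x: -19sin 3x
the matrix is diagonal; its diagonal is (-1, -3, -3, -9, -9, -19, -19)
for a triangular matrix the eigenvalues are the diagonal entries, with algebraic multiplicity their repetition count

λ = -19 (multiplicity 2), λ = -9 (multiplicity 2), λ = -3 (multiplicity 2), λ = -1 (multiplicity 1)


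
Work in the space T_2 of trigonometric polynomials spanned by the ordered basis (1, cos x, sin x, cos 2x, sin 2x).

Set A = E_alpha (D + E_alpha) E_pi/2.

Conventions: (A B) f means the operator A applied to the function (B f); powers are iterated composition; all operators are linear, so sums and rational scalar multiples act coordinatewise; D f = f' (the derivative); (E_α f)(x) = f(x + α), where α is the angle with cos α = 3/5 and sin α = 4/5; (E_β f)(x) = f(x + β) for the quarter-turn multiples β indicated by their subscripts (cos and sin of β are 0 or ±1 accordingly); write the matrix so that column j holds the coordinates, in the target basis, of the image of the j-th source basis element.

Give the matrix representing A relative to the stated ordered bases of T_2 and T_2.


the matrix is [[1, 0, 0, 0, 0]; [0, -39/25, -27/25, 0, 0]; [0, 27/25, -39/25, 0, 0]; [0, 0, 0, 1727/625, 686/625]; [0, 0, 0, -686/625, 1727/625]] (rows listed top to bottom)

image of 1: 1
image of cos x: -(39/25)cos x + (27/25)sin x
image of sin x: -(27/25)cos x - (39/25)sin x
image of cos 2x: (1727/625)cos 2x - (686/625)sin 2x
image of sin 2x: (686/625)cos 2x + (1727/625)sin 2x
each image's coordinates form column j of the matrix


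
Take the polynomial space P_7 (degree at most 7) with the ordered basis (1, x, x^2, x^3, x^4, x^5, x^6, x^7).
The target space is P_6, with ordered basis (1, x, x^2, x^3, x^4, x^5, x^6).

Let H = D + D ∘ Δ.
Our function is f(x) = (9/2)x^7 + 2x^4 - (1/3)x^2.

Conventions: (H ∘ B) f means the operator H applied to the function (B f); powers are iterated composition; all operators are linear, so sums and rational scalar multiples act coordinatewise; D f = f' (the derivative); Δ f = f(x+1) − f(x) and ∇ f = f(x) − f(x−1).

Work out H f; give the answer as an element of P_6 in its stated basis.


the result is g(x) = (63/2)x^6 + 189x^5 + (945/2)x^4 + 638x^3 + (993/2)x^2 + (637/3)x + 233/6

D f = (63/2)x^6 + 8x^3 - (2/3)x
Δ f = (63/2)x^6 + (189/2)x^5 + (315/2)x^4 + (331/2)x^3 + (213/2)x^2 + (233/6)x + 37/6
D Δ f = 189x^5 + (945/2)x^4 + 630x^3 + (993/2)x^2 + 213x + 233/6
(D + D ∘ Δ) f = (63/2)x^6 + 189x^5 + (945/2)x^4 + 638x^3 + (993/2)x^2 + (637/3)x + 233/6


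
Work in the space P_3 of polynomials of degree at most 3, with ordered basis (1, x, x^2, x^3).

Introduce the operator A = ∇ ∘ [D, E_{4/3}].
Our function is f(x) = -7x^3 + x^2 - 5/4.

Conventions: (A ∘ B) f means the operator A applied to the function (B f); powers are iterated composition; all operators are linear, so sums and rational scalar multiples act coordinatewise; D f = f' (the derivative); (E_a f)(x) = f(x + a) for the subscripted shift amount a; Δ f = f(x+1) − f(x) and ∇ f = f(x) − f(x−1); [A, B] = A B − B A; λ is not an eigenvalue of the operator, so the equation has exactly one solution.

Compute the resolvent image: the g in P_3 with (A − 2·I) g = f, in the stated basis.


write g with unknown coordinates in the stated basis and equate coefficients in (A − 2·I) g = f
solving from the highest basis element down gives g = (7/2)x^3 - (1/2)x^2 + 5/8
check: A g = 0
so A g − 2·g = -7x^3 + x^2 - 5/4 = f ✓

g(x) = (7/2)x^3 - (1/2)x^2 + 5/8
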